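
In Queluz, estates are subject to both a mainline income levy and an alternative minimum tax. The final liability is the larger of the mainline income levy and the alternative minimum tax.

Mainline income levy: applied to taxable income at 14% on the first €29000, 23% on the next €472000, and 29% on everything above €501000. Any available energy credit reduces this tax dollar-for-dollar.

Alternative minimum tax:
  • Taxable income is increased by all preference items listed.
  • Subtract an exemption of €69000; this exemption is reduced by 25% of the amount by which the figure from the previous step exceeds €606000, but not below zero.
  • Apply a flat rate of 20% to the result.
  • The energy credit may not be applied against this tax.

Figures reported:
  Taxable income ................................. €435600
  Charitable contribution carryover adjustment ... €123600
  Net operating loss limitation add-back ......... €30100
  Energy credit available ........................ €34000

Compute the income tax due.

Alternative minimum tax:
  Adjusted income: €435600 + €123600 + €30100 = €589300
  Exemption: €589300 ≤ €606000, so full €69000 applies
  Base: €589300 − €69000 = €520300
  €520300 × 20% = €104060

Mainline income levy:
  €29000 × 14% = €4060
  €406600 × 23% = €93518
  → €97578
  Less energy credit €34000 → €63578

€104060 > €63578, so the alternative minimum tax is the binding amount.

€104060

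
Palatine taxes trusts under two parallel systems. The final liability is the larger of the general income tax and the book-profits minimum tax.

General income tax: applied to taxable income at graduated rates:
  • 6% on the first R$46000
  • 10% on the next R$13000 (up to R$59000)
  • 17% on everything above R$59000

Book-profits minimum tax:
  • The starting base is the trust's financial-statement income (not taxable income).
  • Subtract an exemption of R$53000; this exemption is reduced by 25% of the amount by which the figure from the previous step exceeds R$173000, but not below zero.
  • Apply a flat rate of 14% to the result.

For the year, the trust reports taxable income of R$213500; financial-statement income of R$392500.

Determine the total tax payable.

R$54950

Book-profits minimum tax:
  Base (financial-statement income): R$392500
  Exemption: 25% × (R$392500 − R$173000) = R$54875 ≥ R$53000, so the exemption is fully phased out
  Base: R$392500 − R$0 = R$392500
  R$392500 × 14% = R$54950

General income tax:
  R$46000 × 6% = R$2760
  R$13000 × 10% = R$1300
  R$154500 × 17% = R$26265
  → R$30325

R$54950 > R$30325, so the book-profits minimum tax is the binding amount.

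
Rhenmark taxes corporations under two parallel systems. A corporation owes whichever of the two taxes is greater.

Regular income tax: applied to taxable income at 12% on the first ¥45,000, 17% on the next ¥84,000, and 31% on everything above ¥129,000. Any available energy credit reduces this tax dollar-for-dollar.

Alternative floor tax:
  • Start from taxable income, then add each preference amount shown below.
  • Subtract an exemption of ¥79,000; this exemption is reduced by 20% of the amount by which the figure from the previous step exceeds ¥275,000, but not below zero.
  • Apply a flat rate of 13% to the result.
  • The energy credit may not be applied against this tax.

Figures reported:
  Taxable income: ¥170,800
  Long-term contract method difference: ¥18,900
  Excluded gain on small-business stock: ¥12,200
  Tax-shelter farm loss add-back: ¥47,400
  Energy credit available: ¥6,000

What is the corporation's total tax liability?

¥26,638

Alternative floor tax:
  Adjusted income: ¥170,800 + ¥18,900 + ¥12,200 + ¥47,400 = ¥249,300
  Exemption: ¥249,300 ≤ ¥275,000, so full ¥79,000 applies
  Base: ¥249,300 − ¥79,000 = ¥170,300
  ¥170,300 × 13% = ¥22,139

Regular income tax:
  ¥45,000 × 12% = ¥5,400
  ¥84,000 × 17% = ¥14,280
  ¥41,800 × 31% = ¥12,958
  → ¥32,638
  Less energy credit ¥6,000 → ¥26,638

¥26,638 > ¥22,139, so the regular income tax governs.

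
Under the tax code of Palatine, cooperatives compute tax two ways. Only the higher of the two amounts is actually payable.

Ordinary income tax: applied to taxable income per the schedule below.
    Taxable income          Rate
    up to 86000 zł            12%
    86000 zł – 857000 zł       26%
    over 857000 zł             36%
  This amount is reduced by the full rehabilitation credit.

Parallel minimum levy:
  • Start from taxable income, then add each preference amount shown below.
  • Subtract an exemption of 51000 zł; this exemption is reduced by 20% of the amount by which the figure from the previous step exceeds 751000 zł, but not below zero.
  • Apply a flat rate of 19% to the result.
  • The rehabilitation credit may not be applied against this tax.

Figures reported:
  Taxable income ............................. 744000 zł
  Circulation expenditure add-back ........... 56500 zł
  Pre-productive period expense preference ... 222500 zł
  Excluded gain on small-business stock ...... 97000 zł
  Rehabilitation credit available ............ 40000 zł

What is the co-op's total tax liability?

212800 zł

Ordinary income tax:
  86000 zł × 12% = 10320 zł
  658000 zł × 26% = 171080 zł
  → 181400 zł
  Less rehabilitation credit 40000 zł → 141400 zł

Parallel minimum levy:
  Adjusted income: 744000 zł + 56500 zł + 222500 zł + 97000 zł = 1120000 zł
  Exemption: 20% × (1120000 zł − 751000 zł) = 73800 zł ≥ 51000 zł, so the exemption is fully phased out
  Base: 1120000 zł − 0 zł = 1120000 zł
  1120000 zł × 19% = 212800 zł

212800 zł > 141400 zł, so the parallel minimum levy is the binding amount.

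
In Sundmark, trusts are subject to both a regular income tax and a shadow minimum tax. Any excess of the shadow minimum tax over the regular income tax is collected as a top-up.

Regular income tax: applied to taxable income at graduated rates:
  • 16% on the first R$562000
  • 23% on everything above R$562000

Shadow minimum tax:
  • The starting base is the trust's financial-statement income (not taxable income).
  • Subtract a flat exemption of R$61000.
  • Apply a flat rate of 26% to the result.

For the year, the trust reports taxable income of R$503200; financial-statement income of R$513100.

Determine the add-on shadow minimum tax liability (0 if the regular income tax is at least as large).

Regular income tax:
  R$503200 × 16% = R$80512

Shadow minimum tax:
  Base (financial-statement income): R$513100
  Less exemption R$61000 → base R$452100
  R$452100 × 26% = R$117546

Excess of shadow minimum tax over regular income tax: R$117546 − R$80512 = R$37034.

R$37034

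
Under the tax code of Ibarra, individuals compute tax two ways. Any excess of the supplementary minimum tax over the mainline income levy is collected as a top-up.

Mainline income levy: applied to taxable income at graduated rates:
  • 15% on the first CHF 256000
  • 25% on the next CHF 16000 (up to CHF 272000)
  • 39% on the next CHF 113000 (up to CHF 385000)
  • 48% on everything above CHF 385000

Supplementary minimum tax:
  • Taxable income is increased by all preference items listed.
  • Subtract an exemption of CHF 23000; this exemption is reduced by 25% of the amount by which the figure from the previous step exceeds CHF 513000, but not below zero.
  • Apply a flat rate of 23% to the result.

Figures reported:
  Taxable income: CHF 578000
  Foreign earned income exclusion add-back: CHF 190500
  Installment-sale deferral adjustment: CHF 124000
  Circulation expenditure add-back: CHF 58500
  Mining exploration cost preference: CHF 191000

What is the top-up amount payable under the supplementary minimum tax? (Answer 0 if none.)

Supplementary minimum tax:
  Adjusted income: CHF 578000 + CHF 190500 + CHF 124000 + CHF 58500 + CHF 191000 = CHF 1142000
  Exemption: 25% × (CHF 1142000 − CHF 513000) = CHF 157250 ≥ CHF 23000, so the exemption is fully phased out
  Base: CHF 1142000 − CHF 0 = CHF 1142000
  CHF 1142000 × 23% = CHF 262660

Mainline income levy:
  CHF 256000 × 15% = CHF 38400
  CHF 16000 × 25% = CHF 4000
  CHF 113000 × 39% = CHF 44070
  CHF 193000 × 48% = CHF 92640
  → CHF 179110

Excess of supplementary minimum tax over mainline income levy: CHF 262660 − CHF 179110 = CHF 83550.

CHF 83550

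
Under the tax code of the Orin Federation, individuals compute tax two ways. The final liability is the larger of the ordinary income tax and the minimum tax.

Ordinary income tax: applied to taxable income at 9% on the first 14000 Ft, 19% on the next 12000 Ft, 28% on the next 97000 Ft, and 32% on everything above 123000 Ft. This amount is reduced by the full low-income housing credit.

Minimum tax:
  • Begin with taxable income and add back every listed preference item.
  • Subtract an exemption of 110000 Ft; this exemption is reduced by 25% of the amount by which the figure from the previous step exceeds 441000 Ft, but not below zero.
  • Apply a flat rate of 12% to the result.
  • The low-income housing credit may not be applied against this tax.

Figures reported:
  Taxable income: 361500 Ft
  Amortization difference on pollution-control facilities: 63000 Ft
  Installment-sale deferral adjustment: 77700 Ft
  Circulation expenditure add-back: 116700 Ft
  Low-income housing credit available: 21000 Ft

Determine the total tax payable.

Minimum tax:
  Adjusted income: 361500 Ft + 63000 Ft + 77700 Ft + 116700 Ft = 618900 Ft
  Exemption: 110000 Ft − 25% × (618900 Ft − 441000 Ft) = 110000 Ft − 44475 Ft = 65525 Ft
  Base: 618900 Ft − 65525 Ft = 553375 Ft
  553375 Ft × 12% = 66405 Ft

Ordinary income tax:
  14000 Ft × 9% = 1260 Ft
  12000 Ft × 19% = 2280 Ft
  97000 Ft × 28% = 27160 Ft
  238500 Ft × 32% = 76320 Ft
  → 107020 Ft
  Less low-income housing credit 21000 Ft → 86020 Ft

86020 Ft > 66405 Ft, so the ordinary income tax governs.

86020 Ft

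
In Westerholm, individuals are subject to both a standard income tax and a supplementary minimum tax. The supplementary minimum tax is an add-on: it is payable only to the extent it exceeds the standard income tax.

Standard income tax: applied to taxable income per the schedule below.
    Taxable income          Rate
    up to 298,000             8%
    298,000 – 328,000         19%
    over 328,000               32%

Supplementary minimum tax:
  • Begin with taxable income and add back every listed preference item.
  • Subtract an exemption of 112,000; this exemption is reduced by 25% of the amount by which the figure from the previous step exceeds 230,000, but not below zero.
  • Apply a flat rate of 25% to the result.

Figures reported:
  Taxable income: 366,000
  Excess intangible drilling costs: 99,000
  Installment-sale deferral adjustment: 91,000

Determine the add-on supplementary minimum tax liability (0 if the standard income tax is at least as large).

89,675

Supplementary minimum tax:
  Adjusted income: 366,000 + 99,000 + 91,000 = 556,000
  Exemption: 112,000 − 25% × (556,000 − 230,000) = 112,000 − 81,500 = 30,500
  Base: 556,000 − 30,500 = 525,500
  525,500 × 25% = 131,375

Standard income tax:
  298,000 × 8% = 23,840
  30,000 × 19% = 5,700
  38,000 × 32% = 12,160
  → 41,700

Excess of supplementary minimum tax over standard income tax: 131,375 − 41,700 = 89,675.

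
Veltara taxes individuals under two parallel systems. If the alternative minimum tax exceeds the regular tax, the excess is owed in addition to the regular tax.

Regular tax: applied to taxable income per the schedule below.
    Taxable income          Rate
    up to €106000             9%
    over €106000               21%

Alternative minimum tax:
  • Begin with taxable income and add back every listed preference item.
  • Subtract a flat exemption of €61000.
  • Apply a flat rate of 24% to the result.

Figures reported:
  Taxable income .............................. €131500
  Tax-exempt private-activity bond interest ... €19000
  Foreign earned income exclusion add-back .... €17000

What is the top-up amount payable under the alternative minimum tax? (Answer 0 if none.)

Regular tax:
  €106000 × 9% = €9540
  €25500 × 21% = €5355
  → €14895

Alternative minimum tax:
  Adjusted income: €131500 + €19000 + €17000 = €167500
  Less exemption €61000 → base €106500
  €106500 × 24% = €25560

Excess of alternative minimum tax over regular tax: €25560 − €14895 = €10665.

€10665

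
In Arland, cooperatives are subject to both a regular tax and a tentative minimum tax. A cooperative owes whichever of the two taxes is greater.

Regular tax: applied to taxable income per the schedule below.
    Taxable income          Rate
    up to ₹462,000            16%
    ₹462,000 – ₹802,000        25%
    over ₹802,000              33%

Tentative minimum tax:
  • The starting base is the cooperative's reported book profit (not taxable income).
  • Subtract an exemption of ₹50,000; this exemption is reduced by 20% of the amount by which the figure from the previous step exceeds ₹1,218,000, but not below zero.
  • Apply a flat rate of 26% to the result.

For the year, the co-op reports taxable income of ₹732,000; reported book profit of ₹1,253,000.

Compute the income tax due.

Tentative minimum tax:
  Base (reported book profit): ₹1,253,000
  Exemption: ₹50,000 − 20% × (₹1,253,000 − ₹1,218,000) = ₹50,000 − ₹7,000 = ₹43,000
  Base: ₹1,253,000 − ₹43,000 = ₹1,210,000
  ₹1,210,000 × 26% = ₹314,600

Regular tax:
  ₹462,000 × 16% = ₹73,920
  ₹270,000 × 25% = ₹67,500
  → ₹141,420

₹314,600 > ₹141,420, so the tentative minimum tax is the binding amount.

₹314,600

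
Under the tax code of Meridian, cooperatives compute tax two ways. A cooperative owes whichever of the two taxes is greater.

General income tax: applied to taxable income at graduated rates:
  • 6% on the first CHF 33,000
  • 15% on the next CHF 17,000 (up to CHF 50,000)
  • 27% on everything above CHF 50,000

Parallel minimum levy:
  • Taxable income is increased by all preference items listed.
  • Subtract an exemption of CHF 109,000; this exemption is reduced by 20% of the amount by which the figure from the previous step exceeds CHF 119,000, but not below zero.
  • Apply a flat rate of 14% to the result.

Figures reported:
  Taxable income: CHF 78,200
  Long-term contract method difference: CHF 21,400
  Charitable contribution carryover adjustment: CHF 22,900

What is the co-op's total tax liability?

Parallel minimum levy:
  Adjusted income: CHF 78,200 + CHF 21,400 + CHF 22,900 = CHF 122,500
  Exemption: CHF 109,000 − 20% × (CHF 122,500 − CHF 119,000) = CHF 109,000 − CHF 700 = CHF 108,300
  Base: CHF 122,500 − CHF 108,300 = CHF 14,200
  CHF 14,200 × 14% = CHF 1,988

General income tax:
  CHF 33,000 × 6% = CHF 1,980
  CHF 17,000 × 15% = CHF 2,550
  CHF 28,200 × 27% = CHF 7,614
  → CHF 12,144

CHF 12,144 > CHF 1,988, so the general income tax governs.

CHF 12,144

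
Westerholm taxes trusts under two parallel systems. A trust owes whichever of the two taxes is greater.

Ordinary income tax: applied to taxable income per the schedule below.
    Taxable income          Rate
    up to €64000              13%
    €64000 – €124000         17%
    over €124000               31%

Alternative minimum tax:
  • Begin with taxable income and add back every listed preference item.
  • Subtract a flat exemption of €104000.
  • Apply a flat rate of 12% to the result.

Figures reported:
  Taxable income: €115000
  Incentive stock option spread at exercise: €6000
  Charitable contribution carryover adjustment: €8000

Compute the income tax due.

€16990

Alternative minimum tax:
  Adjusted income: €115000 + €6000 + €8000 = €129000
  Less exemption €104000 → base €25000
  €25000 × 12% = €3000

Ordinary income tax:
  €64000 × 13% = €8320
  €51000 × 17% = €8670
  → €16990

€16990 > €3000, so the ordinary income tax governs.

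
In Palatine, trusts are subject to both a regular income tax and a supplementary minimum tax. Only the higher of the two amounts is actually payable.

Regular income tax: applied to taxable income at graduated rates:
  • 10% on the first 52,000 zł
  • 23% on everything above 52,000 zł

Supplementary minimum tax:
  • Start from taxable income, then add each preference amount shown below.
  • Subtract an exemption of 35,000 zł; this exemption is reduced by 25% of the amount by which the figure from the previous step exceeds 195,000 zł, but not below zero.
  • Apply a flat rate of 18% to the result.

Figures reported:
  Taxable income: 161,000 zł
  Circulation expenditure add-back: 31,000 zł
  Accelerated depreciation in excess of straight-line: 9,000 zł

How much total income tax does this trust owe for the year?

Supplementary minimum tax:
  Adjusted income: 161,000 zł + 31,000 zł + 9,000 zł = 201,000 zł
  Exemption: 35,000 zł − 25% × (201,000 zł − 195,000 zł) = 35,000 zł − 1,500 zł = 33,500 zł
  Base: 201,000 zł − 33,500 zł = 167,500 zł
  167,500 zł × 18% = 30,150 zł

Regular income tax:
  52,000 zł × 10% = 5,200 zł
  109,000 zł × 23% = 25,070 zł
  → 30,270 zł

30,270 zł > 30,150 zł, so the regular income tax governs.

30,270 zł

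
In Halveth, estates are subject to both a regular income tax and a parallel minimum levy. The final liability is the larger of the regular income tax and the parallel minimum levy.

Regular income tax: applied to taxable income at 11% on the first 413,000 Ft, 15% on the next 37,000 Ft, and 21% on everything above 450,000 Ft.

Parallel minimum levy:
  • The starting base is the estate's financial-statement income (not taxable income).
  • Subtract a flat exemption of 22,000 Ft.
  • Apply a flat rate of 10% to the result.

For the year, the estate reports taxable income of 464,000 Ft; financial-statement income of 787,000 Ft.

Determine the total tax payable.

Regular income tax:
  413,000 Ft × 11% = 45,430 Ft
  37,000 Ft × 15% = 5,550 Ft
  14,000 Ft × 21% = 2,940 Ft
  → 53,920 Ft

Parallel minimum levy:
  Base (financial-statement income): 787,000 Ft
  Less exemption 22,000 Ft → base 765,000 Ft
  765,000 Ft × 10% = 76,500 Ft

76,500 Ft > 53,920 Ft, so the parallel minimum levy is the binding amount.

76,500 Ft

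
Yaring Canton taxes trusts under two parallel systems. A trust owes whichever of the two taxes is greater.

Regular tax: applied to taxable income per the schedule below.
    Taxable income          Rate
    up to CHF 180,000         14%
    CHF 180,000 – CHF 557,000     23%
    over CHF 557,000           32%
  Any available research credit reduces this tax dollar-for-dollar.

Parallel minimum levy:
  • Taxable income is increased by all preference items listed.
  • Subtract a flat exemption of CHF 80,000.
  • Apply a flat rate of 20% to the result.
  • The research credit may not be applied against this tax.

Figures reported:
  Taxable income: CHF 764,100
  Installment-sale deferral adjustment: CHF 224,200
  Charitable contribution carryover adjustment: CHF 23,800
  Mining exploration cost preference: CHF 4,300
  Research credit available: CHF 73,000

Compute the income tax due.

CHF 187,280

Parallel minimum levy:
  Adjusted income: CHF 764,100 + CHF 224,200 + CHF 23,800 + CHF 4,300 = CHF 1,016,400
  Less exemption CHF 80,000 → base CHF 936,400
  CHF 936,400 × 20% = CHF 187,280

Regular tax:
  CHF 180,000 × 14% = CHF 25,200
  CHF 377,000 × 23% = CHF 86,710
  CHF 207,100 × 32% = CHF 66,272
  → CHF 178,182
  Less research credit CHF 73,000 → CHF 105,182

CHF 187,280 > CHF 105,182, so the parallel minimum levy is the binding amount.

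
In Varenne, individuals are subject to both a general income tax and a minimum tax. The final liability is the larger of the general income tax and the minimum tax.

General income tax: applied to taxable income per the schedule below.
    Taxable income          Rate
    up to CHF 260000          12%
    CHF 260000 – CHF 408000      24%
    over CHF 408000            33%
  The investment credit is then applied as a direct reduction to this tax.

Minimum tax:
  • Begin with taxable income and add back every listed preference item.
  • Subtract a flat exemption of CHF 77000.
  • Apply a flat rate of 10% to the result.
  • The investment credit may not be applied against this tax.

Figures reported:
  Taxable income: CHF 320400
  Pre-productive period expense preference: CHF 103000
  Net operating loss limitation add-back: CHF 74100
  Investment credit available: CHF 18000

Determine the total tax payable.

General income tax:
  CHF 260000 × 12% = CHF 31200
  CHF 60400 × 24% = CHF 14496
  → CHF 45696
  Less investment credit CHF 18000 → CHF 27696

Minimum tax:
  Adjusted income: CHF 320400 + CHF 103000 + CHF 74100 = CHF 497500
  Less exemption CHF 77000 → base CHF 420500
  CHF 420500 × 10% = CHF 42050

CHF 42050 > CHF 27696, so the minimum tax is the binding amount.

CHF 42050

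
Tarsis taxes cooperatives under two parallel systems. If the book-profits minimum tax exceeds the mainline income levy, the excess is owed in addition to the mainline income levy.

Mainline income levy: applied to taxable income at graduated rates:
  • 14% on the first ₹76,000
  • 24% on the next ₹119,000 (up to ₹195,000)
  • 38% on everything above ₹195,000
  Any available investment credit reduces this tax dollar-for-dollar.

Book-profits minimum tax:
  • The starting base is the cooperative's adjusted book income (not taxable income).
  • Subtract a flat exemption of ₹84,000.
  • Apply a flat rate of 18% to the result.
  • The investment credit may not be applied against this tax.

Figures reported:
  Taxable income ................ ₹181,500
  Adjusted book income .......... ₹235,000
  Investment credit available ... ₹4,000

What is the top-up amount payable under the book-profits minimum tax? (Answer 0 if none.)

₹0

Book-profits minimum tax:
  Base (adjusted book income): ₹235,000
  Less exemption ₹84,000 → base ₹151,000
  ₹151,000 × 18% = ₹27,180

Mainline income levy:
  ₹76,000 × 14% = ₹10,640
  ₹105,500 × 24% = ₹25,320
  → ₹35,960
  Less investment credit ₹4,000 → ₹31,960

₹27,180 ≤ ₹31,960, so no add-on is due.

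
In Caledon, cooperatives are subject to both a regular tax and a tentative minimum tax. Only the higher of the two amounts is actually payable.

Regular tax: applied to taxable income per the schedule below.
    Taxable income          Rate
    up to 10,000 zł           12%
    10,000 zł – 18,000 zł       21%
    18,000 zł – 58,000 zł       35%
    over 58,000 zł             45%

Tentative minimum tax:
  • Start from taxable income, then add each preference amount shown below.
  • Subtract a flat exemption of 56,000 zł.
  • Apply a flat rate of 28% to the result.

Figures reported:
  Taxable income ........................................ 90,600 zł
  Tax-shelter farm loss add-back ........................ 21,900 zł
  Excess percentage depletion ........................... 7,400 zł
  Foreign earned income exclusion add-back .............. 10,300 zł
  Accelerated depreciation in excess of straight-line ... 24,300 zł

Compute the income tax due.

31,550 zł

Tentative minimum tax:
  Adjusted income: 90,600 zł + 21,900 zł + 7,400 zł + 10,300 zł + 24,300 zł = 154,500 zł
  Less exemption 56,000 zł → base 98,500 zł
  98,500 zł × 28% = 27,580 zł

Regular tax:
  10,000 zł × 12% = 1,200 zł
  8,000 zł × 21% = 1,680 zł
  40,000 zł × 35% = 14,000 zł
  32,600 zł × 45% = 14,670 zł
  → 31,550 zł

31,550 zł > 27,580 zł, so the regular tax governs.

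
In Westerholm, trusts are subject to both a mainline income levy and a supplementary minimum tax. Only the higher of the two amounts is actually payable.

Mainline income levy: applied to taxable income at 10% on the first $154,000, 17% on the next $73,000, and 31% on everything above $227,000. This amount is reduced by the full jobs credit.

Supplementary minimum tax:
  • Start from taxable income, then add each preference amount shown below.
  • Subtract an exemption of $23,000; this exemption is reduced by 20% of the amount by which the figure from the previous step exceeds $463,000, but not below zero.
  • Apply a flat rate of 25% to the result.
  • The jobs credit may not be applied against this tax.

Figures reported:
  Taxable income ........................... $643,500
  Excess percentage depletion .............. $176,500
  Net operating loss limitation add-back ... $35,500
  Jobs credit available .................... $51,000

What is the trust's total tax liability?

Supplementary minimum tax:
  Adjusted income: $643,500 + $176,500 + $35,500 = $855,500
  Exemption: 20% × ($855,500 − $463,000) = $78,500 ≥ $23,000, so the exemption is fully phased out
  Base: $855,500 − $0 = $855,500
  $855,500 × 25% = $213,875

Mainline income levy:
  $154,000 × 10% = $15,400
  $73,000 × 17% = $12,410
  $416,500 × 31% = $129,115
  → $156,925
  Less jobs credit $51,000 → $105,925

$213,875 > $105,925, so the supplementary minimum tax is the binding amount.

$213,875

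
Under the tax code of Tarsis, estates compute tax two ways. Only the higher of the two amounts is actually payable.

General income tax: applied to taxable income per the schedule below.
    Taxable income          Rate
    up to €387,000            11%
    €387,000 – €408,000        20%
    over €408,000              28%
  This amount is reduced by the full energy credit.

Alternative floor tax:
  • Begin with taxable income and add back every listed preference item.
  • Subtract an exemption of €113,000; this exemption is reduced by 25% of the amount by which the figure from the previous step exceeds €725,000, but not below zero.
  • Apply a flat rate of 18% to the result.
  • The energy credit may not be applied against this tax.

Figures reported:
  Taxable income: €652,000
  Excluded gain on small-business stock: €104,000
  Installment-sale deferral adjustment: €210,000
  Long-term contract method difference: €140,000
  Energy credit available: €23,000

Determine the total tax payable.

€195,885

General income tax:
  €387,000 × 11% = €42,570
  €21,000 × 20% = €4,200
  €244,000 × 28% = €68,320
  → €115,090
  Less energy credit €23,000 → €92,090

Alternative floor tax:
  Adjusted income: €652,000 + €104,000 + €210,000 + €140,000 = €1,106,000
  Exemption: €113,000 − 25% × (€1,106,000 − €725,000) = €113,000 − €95,250 = €17,750
  Base: €1,106,000 − €17,750 = €1,088,250
  €1,088,250 × 18% = €195,885

€195,885 > €92,090, so the alternative floor tax is the binding amount.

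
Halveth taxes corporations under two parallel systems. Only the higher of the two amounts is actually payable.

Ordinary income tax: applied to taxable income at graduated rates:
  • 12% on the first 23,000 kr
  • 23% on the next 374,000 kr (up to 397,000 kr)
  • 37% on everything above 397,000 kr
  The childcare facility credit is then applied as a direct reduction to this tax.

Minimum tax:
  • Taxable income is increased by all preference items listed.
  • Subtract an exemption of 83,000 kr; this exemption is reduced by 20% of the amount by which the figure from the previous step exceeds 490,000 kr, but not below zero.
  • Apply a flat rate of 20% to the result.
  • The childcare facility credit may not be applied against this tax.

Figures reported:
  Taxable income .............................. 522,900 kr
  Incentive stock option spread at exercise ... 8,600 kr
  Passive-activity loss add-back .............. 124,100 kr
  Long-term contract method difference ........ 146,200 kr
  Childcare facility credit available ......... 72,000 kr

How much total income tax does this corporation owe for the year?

Ordinary income tax:
  23,000 kr × 12% = 2,760 kr
  374,000 kr × 23% = 86,020 kr
  125,900 kr × 37% = 46,583 kr
  → 135,363 kr
  Less childcare facility credit 72,000 kr → 63,363 kr

Minimum tax:
  Adjusted income: 522,900 kr + 8,600 kr + 124,100 kr + 146,200 kr = 801,800 kr
  Exemption: 83,000 kr − 20% × (801,800 kr − 490,000 kr) = 83,000 kr − 62,360 kr = 20,640 kr
  Base: 801,800 kr − 20,640 kr = 781,160 kr
  781,160 kr × 20% = 156,232 kr

156,232 kr > 63,363 kr, so the minimum tax is the binding amount.

156,232 kr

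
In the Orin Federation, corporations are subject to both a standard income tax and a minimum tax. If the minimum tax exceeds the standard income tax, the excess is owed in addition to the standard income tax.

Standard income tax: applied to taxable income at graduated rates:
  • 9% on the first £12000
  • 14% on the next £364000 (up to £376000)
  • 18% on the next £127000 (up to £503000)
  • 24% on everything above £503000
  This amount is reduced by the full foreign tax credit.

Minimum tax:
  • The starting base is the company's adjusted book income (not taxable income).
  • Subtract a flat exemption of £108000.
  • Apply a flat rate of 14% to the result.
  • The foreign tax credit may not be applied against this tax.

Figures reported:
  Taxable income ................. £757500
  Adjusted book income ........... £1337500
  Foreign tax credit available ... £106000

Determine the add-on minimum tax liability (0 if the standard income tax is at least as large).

Minimum tax:
  Base (adjusted book income): £1337500
  Less exemption £108000 → base £1229500
  £1229500 × 14% = £172130

Standard income tax:
  £12000 × 9% = £1080
  £364000 × 14% = £50960
  £127000 × 18% = £22860
  £254500 × 24% = £61080
  → £135980
  Less foreign tax credit £106000 → £29980

Excess of minimum tax over standard income tax: £172130 − £29980 = £142150.

£142150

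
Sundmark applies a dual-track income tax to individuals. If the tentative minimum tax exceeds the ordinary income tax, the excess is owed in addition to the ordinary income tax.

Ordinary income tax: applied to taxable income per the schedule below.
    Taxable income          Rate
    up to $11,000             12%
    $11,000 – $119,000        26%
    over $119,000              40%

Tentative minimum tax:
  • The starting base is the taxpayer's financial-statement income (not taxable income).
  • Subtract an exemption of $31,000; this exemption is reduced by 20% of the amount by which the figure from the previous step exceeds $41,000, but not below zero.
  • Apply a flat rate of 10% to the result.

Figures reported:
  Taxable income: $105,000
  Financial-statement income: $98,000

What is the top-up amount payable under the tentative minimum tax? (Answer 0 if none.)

Ordinary income tax:
  $11,000 × 12% = $1,320
  $94,000 × 26% = $24,440
  → $25,760

Tentative minimum tax:
  Base (financial-statement income): $98,000
  Exemption: $31,000 − 20% × ($98,000 − $41,000) = $31,000 − $11,400 = $19,600
  Base: $98,000 − $19,600 = $78,400
  $78,400 × 10% = $7,840

$7,840 ≤ $25,760, so no add-on is due.

$0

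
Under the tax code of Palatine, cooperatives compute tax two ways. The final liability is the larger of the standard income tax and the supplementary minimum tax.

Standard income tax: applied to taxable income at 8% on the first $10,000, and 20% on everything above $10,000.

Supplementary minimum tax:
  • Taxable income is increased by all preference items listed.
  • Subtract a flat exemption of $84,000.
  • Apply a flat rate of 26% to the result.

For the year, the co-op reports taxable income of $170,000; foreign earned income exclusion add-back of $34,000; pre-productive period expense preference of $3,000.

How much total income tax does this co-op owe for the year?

Supplementary minimum tax:
  Adjusted income: $170,000 + $34,000 + $3,000 = $207,000
  Less exemption $84,000 → base $123,000
  $123,000 × 26% = $31,980

Standard income tax:
  $10,000 × 8% = $800
  $160,000 × 20% = $32,000
  → $32,800

$32,800 > $31,980, so the standard income tax governs.

$32,800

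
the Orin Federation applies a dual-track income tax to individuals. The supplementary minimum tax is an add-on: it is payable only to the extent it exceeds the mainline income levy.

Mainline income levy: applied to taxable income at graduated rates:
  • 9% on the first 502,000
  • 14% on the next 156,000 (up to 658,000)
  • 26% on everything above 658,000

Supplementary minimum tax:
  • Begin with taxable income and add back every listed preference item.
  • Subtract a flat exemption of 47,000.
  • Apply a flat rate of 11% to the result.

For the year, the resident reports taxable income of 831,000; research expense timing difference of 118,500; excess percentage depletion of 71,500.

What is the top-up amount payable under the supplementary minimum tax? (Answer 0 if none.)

Mainline income levy:
  502,000 × 9% = 45,180
  156,000 × 14% = 21,840
  173,000 × 26% = 44,980
  → 112,000

Supplementary minimum tax:
  Adjusted income: 831,000 + 118,500 + 71,500 = 1,021,000
  Less exemption 47,000 → base 974,000
  974,000 × 11% = 107,140

107,140 ≤ 112,000, so no add-on is due.

0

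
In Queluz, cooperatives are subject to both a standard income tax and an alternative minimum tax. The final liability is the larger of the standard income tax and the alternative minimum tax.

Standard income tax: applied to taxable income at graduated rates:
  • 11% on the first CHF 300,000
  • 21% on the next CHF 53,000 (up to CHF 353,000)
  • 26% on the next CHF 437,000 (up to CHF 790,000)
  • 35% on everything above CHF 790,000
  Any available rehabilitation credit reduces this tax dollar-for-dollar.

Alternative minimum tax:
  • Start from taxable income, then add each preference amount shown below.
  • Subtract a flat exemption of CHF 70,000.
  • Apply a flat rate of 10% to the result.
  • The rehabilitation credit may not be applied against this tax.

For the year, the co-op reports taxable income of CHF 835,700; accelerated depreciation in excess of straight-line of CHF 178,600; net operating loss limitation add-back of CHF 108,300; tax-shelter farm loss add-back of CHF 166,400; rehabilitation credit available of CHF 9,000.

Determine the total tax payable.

Standard income tax:
  CHF 300,000 × 11% = CHF 33,000
  CHF 53,000 × 21% = CHF 11,130
  CHF 437,000 × 26% = CHF 113,620
  CHF 45,700 × 35% = CHF 15,995
  → CHF 173,745
  Less rehabilitation credit CHF 9,000 → CHF 164,745

Alternative minimum tax:
  Adjusted income: CHF 835,700 + CHF 178,600 + CHF 108,300 + CHF 166,400 = CHF 1,289,000
  Less exemption CHF 70,000 → base CHF 1,219,000
  CHF 1,219,000 × 10% = CHF 121,900

CHF 164,745 > CHF 121,900, so the standard income tax governs.

CHF 164,745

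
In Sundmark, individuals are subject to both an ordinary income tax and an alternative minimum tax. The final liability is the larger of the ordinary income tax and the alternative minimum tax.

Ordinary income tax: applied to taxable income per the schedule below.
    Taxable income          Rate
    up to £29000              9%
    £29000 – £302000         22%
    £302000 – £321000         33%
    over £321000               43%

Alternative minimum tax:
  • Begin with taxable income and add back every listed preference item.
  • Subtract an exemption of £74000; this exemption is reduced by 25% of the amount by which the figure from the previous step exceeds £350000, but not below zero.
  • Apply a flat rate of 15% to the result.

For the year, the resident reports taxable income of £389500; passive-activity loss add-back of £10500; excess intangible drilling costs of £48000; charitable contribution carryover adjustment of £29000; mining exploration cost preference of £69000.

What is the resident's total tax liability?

Ordinary income tax:
  £29000 × 9% = £2610
  £273000 × 22% = £60060
  £19000 × 33% = £6270
  £68500 × 43% = £29455
  → £98395

Alternative minimum tax:
  Adjusted income: £389500 + £10500 + £48000 + £29000 + £69000 = £546000
  Exemption: £74000 − 25% × (£546000 − £350000) = £74000 − £49000 = £25000
  Base: £546000 − £25000 = £521000
  £521000 × 15% = £78150

£98395 > £78150, so the ordinary income tax governs.

£98395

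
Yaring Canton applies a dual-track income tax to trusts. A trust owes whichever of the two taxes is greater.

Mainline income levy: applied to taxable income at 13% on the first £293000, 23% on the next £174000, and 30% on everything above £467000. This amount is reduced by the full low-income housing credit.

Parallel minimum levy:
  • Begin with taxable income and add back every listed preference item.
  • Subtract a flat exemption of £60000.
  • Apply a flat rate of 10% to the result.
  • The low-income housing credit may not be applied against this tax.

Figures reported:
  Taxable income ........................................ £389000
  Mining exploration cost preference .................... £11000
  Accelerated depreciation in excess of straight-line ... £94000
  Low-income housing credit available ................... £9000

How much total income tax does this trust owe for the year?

Parallel minimum levy:
  Adjusted income: £389000 + £11000 + £94000 = £494000
  Less exemption £60000 → base £434000
  £434000 × 10% = £43400

Mainline income levy:
  £293000 × 13% = £38090
  £96000 × 23% = £22080
  → £60170
  Less low-income housing credit £9000 → £51170

£51170 > £43400, so the mainline income levy governs.

£51170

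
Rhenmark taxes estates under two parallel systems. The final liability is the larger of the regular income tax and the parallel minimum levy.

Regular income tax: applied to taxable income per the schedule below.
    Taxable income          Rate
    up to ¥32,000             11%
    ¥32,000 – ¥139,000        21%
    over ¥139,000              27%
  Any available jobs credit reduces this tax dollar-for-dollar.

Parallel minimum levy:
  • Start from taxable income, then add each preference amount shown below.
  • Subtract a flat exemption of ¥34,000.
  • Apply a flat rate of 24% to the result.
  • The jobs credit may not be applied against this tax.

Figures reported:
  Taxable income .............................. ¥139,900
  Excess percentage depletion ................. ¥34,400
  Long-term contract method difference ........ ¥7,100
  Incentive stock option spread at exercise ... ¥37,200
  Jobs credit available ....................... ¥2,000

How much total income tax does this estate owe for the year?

¥44,304

Regular income tax:
  ¥32,000 × 11% = ¥3,520
  ¥107,000 × 21% = ¥22,470
  ¥900 × 27% = ¥243
  → ¥26,233
  Less jobs credit ¥2,000 → ¥24,233

Parallel minimum levy:
  Adjusted income: ¥139,900 + ¥34,400 + ¥7,100 + ¥37,200 = ¥218,600
  Less exemption ¥34,000 → base ¥184,600
  ¥184,600 × 24% = ¥44,304

¥44,304 > ¥24,233, so the parallel minimum levy is the binding amount.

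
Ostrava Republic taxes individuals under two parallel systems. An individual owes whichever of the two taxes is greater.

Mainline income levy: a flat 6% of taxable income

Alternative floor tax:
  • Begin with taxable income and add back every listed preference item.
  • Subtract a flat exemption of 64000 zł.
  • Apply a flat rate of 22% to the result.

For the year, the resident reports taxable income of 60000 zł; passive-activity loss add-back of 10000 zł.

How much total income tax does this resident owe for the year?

Mainline income levy:
  60000 zł × 6% = 3600 zł

Alternative floor tax:
  Adjusted income: 60000 zł + 10000 zł = 70000 zł
  Less exemption 64000 zł → base 6000 zł
  6000 zł × 22% = 1320 zł

3600 zł > 1320 zł, so the mainline income levy governs.

3600 zł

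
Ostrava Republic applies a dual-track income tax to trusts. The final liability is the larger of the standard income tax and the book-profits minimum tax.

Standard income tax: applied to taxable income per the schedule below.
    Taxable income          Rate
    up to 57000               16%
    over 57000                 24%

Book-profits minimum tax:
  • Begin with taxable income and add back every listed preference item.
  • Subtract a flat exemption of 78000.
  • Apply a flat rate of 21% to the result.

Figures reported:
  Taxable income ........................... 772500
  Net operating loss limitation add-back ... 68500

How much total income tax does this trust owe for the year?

Standard income tax:
  57000 × 16% = 9120
  715500 × 24% = 171720
  → 180840

Book-profits minimum tax:
  Adjusted income: 772500 + 68500 = 841000
  Less exemption 78000 → base 763000
  763000 × 21% = 160230

180840 > 160230, so the standard income tax governs.

180840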